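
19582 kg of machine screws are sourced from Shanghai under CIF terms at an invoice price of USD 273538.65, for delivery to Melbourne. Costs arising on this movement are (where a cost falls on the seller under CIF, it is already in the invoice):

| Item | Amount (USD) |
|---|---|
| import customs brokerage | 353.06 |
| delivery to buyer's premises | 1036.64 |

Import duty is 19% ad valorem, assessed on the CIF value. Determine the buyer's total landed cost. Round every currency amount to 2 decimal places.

CIF: the seller pays costs through ocean freight and marine insurance to the destination port.
The CIF price already equals the CIF value: 273538.65
Import duty = 273538.65 × 19% = 51972.34
Buyer bears: brokerage 353.06 + delivery 1036.64 + duty 51972.34 = 53362.04
Landed cost = invoice 273538.65 + 53362.04 = 326900.69

Total landed cost: USD 326900.69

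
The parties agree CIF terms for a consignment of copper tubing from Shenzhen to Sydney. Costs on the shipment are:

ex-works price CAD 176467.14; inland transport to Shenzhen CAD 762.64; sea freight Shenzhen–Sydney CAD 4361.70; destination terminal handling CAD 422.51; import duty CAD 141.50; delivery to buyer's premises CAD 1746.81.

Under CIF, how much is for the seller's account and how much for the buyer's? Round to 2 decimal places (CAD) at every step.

Seller: CAD 181591.48; buyer: CAD 2310.82

CIF: the seller pays costs through ocean freight and marine insurance to the destination port.
Seller's account: goods 176467.14 + inland to port 762.64 + freight 4361.70 = 181591.48
Buyer's account: destination terminal 422.51 + duty 141.50 + delivery 1746.81 = 2310.82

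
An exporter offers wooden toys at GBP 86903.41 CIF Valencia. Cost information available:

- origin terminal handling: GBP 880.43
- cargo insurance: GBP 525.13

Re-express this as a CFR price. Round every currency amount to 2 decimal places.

Not relevant to the conversion: origin terminal — on the seller under both CIF and CFR; already in the CIF price and stays in the CFR price.
From CIF to CFR, the seller no longer bears: insurance.
CFR price = 86903.41 − 525.13 = 86378.28

CFR price: GBP 86378.28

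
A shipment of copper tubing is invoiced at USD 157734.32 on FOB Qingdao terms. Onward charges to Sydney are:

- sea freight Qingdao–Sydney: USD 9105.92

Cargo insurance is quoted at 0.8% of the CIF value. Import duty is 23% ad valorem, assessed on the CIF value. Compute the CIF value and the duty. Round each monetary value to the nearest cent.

CIF value: USD 168185.73; import duty: USD 38682.72

Let C be the CIF value. C = FOB price + freight + 0.8% × C
C − 0.8% × C = 157734.32 + 9105.92
0.992 × C = 166840.24
C = 166840.24 / 0.992 = 168185.73
Insurance premium = 0.8% × 168185.73 = 1345.49
Import duty = 168185.73 × 23% = 38682.72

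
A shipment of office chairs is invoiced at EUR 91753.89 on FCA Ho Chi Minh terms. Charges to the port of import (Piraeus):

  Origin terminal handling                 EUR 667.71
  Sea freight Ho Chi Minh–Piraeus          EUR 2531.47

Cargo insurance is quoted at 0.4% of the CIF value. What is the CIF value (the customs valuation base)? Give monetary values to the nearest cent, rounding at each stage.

Let C be the CIF value. C = FCA price + pre-shipment costs + freight + 0.4% × C
C − 0.4% × C = 91753.89 + 667.71 + 2531.47
0.996 × C = 94953.07
C = 94953.07 / 0.996 = 95334.41
Insurance premium = 0.4% × 95334.41 = 381.34

CIF value: EUR 95334.41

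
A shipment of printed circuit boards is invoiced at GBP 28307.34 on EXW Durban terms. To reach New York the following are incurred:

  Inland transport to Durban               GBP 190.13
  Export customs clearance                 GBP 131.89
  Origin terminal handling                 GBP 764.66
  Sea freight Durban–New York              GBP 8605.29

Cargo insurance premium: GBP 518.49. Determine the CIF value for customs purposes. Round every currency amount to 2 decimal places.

CIF = EXW price + pre-shipment costs + freight + insurance
CIF = 28307.34 + 190.13 + 131.89 + 764.66 + 8605.29 + 518.49 = 38517.80

CIF value: GBP 38517.80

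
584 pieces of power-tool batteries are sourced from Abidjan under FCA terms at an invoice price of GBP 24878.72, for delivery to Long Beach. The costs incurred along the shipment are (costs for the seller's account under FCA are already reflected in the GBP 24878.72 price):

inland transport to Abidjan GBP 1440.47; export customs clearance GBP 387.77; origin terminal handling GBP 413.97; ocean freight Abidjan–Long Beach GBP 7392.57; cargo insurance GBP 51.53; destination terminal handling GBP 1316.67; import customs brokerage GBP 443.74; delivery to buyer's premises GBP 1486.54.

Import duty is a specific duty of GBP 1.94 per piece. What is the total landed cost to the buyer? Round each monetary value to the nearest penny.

Total landed cost: GBP 37116.70

FCA: the seller delivers export-cleared goods to the carrier; the buyer bears costs from that point.
Already in the invoice (seller's account under FCA): inland to port, export clearance — exclude.
CIF value = FCA price + origin terminal + freight + insurance = 24878.72 + 413.97 + 7392.57 + 51.53 = 32736.79
Import duty = 584 × 1.94 = 1132.96
Buyer bears: origin terminal 413.97 + freight 7392.57 + insurance 51.53 + destination terminal 1316.67 + brokerage 443.74 + delivery 1486.54 + duty 1132.96 = 12237.98
Landed cost = invoice 24878.72 + 12237.98 = 37116.70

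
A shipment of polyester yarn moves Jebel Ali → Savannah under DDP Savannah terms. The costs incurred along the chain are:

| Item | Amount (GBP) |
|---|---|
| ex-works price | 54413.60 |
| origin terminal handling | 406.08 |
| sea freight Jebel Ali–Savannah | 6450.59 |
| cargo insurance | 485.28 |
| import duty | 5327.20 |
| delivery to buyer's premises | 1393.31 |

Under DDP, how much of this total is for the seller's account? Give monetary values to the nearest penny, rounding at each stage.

DDP: the seller bears all costs including import duty.
Seller's account: goods 54413.60 + origin terminal 406.08 + freight 6450.59 + insurance 485.28 + duty 5327.20 + delivery 1393.31 = 68476.06
Buyer's account: 0.00

Seller's account: GBP 68476.06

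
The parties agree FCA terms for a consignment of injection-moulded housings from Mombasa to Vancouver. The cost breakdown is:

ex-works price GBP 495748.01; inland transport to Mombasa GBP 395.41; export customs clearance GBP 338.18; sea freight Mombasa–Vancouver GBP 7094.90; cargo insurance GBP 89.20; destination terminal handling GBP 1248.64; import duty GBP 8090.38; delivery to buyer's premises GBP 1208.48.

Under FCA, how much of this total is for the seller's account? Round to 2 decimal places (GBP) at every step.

FCA: the seller delivers export-cleared goods to the carrier; the buyer bears costs from that point.
Seller's account: goods 495748.01 + inland to port 395.41 + export clearance 338.18 = 496481.60
Buyer's account: freight 7094.90 + insurance 89.20 + destination terminal 1248.64 + duty 8090.38 + delivery 1208.48 = 17731.60

Seller's account: GBP 496481.60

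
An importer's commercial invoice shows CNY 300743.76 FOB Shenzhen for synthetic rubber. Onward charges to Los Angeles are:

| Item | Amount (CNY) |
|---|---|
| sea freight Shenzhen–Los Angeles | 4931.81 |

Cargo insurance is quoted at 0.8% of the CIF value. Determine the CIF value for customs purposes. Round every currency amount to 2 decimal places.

CIF value: CNY 308140.70

Let C be the CIF value. C = FOB price + freight + 0.8% × C
C − 0.8% × C = 300743.76 + 4931.81
0.992 × C = 305675.57
C = 305675.57 / 0.992 = 308140.70
Insurance premium = 0.8% × 308140.70 = 2465.13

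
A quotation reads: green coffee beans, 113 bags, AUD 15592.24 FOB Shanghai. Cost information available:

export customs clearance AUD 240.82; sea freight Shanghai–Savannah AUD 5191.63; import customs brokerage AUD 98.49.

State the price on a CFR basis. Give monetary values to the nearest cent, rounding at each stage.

CFR price: AUD 20783.87

Not relevant to the conversion: export clearance — on the seller under both FOB and CFR; already in the FOB price and stays in the CFR price. brokerage — on the buyer under both terms; not part of either seller's price.
From FOB to CFR, the seller additionally bears: freight.
CFR price = 15592.24 + 5191.63 = 20783.87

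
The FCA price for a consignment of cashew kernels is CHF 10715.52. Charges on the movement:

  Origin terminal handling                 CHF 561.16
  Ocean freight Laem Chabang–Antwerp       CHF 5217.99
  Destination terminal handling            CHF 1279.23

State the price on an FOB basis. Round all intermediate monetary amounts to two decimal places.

FOB price: CHF 11276.68

Not relevant to the conversion: destination terminal, freight — on the buyer under both terms; not part of either seller's price.
From FCA to FOB, the seller additionally bears: origin terminal.
FOB price = 10715.52 + 561.16 = 11276.68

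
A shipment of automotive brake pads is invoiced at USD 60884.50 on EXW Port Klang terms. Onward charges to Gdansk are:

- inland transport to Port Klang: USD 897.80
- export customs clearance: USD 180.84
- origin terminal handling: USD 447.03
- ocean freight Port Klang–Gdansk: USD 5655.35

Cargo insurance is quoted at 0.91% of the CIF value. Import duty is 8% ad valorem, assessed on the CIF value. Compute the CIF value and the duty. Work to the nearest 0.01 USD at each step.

Let C be the CIF value. C = EXW price + pre-shipment costs + freight + 0.91% × C
C − 0.91% × C = 60884.50 + 897.80 + 180.84 + 447.03 + 5655.35
0.9909 × C = 68065.52
C = 68065.52 / 0.9909 = 68690.60
Insurance premium = 0.91% × 68690.60 = 625.08
Import duty = 68690.60 × 8% = 5495.25

CIF value: USD 68690.60; import duty: USD 5495.25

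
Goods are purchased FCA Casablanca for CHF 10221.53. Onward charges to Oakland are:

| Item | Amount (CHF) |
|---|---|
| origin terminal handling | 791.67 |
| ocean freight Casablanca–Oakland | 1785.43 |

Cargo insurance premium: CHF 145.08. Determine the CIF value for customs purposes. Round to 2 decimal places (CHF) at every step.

CIF value: CHF 12943.71

CIF = FCA price + pre-shipment costs + freight + insurance
CIF = 10221.53 + 791.67 + 1785.43 + 145.08 = 12943.71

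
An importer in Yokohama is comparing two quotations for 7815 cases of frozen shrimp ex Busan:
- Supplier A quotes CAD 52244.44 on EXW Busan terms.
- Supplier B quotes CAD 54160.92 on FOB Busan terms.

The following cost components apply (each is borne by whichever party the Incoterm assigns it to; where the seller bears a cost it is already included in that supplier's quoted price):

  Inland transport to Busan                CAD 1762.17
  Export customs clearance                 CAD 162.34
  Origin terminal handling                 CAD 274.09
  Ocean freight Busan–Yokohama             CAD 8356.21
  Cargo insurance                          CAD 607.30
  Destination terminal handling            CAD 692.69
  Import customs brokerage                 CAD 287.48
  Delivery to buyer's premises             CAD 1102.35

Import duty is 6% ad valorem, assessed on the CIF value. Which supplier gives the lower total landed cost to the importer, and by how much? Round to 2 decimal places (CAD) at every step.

Supplier A (EXW):
CIF value = EXW price + inland to port + export clearance + origin terminal + freight + insurance = 52244.44 + 1762.17 + 162.34 + 274.09 + 8356.21 + 607.30 = 63406.55
Import duty = 63406.55 × 6% = 3804.39
Buyer bears (A): 1762.17 + 162.34 + 274.09 + 8356.21 + 607.30 + 692.69 + 287.48 + 1102.35 = 13244.63
Landed cost (A) = invoice 52244.44 + 13244.63 + duty 3804.39 = 69293.46
Supplier B (FOB):
CIF value = FOB price + freight + insurance = 54160.92 + 8356.21 + 607.30 = 63124.43
Import duty = 63124.43 × 6% = 3787.47
Buyer bears (B): 8356.21 + 607.30 + 692.69 + 287.48 + 1102.35 = 11046.03
Landed cost (B) = invoice 54160.92 + 11046.03 + duty 3787.47 = 68994.42
Difference = |69293.46 − 68994.42| = 299.04

Supplier B is cheaper by CAD 299.04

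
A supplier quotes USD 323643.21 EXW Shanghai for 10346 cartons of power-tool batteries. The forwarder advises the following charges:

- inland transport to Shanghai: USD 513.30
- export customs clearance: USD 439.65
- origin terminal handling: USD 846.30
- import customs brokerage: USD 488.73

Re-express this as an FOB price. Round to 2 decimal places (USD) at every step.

FOB price: USD 325442.46

Not relevant to the conversion: brokerage — on the buyer under both terms; not part of either seller's price.
From EXW to FOB, the seller additionally bears: inland to port, export clearance, origin terminal.
FOB price = 323643.21 + 513.30 + 439.65 + 846.30 = 325442.46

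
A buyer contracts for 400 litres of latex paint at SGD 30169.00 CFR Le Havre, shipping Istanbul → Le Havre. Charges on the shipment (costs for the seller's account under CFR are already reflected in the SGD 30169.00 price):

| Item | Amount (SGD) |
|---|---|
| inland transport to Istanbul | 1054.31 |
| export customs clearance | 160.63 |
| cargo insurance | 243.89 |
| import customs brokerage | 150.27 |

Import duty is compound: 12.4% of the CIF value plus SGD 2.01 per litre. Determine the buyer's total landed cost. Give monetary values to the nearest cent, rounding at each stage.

CFR: the seller pays costs through ocean freight to the destination port, but not insurance.
Already in the invoice (seller's account under CFR): inland to port, export clearance — exclude.
CIF value = CFR price + insurance = 30169.00 + 243.89 = 30412.89
Ad valorem component: 30412.89 × 12.4% = 3771.20
Specific component: 400 × 2.01 = 804.00
Import duty = 3771.20 + 804.00 = 4575.20
Buyer bears: insurance 243.89 + brokerage 150.27 + duty 4575.20 = 4969.36
Landed cost = invoice 30169.00 + 4969.36 = 35138.36

Total landed cost: SGD 35138.36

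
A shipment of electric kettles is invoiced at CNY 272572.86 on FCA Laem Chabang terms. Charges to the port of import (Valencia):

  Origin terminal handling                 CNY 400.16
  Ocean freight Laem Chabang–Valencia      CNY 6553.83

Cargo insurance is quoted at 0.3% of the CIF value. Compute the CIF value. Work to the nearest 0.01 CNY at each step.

Let C be the CIF value. C = FCA price + pre-shipment costs + freight + 0.3% × C
C − 0.3% × C = 272572.86 + 400.16 + 6553.83
0.997 × C = 279526.85
C = 279526.85 / 0.997 = 280367.95
Insurance premium = 0.3% × 280367.95 = 841.10

CIF value: CNY 280367.95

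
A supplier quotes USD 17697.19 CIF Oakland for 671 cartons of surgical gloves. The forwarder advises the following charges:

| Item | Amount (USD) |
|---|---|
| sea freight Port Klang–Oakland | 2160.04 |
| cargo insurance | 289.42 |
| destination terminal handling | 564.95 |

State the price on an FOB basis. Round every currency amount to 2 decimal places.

FOB price: USD 15247.73

Not relevant to the conversion: destination terminal — on the buyer under both terms; not part of either seller's price.
From CIF to FOB, the seller no longer bears: freight, insurance.
FOB price = 17697.19 − 2160.04 − 289.42 = 15247.73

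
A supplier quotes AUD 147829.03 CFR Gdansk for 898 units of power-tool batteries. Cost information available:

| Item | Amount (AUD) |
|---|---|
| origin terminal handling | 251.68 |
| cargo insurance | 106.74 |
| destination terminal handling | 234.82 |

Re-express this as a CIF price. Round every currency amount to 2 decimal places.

CIF price: AUD 147935.77

Not relevant to the conversion: origin terminal — on the seller under both CFR and CIF; already in the CFR price and stays in the CIF price. destination terminal — on the buyer under both terms; not part of either seller's price.
From CFR to CIF, the seller additionally bears: insurance.
CIF price = 147829.03 + 106.74 = 147935.77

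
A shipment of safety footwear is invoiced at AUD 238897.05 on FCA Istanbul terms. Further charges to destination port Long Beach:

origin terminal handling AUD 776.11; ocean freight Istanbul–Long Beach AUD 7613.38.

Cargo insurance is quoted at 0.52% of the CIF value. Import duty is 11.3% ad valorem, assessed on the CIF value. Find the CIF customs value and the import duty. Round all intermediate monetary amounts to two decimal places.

CIF value: AUD 248579.15; import duty: AUD 28089.44

Let C be the CIF value. C = FCA price + pre-shipment costs + freight + 0.52% × C
C − 0.52% × C = 238897.05 + 776.11 + 7613.38
0.9948 × C = 247286.54
C = 247286.54 / 0.9948 = 248579.15
Insurance premium = 0.52% × 248579.15 = 1292.61
Import duty = 248579.15 × 11.3% = 28089.44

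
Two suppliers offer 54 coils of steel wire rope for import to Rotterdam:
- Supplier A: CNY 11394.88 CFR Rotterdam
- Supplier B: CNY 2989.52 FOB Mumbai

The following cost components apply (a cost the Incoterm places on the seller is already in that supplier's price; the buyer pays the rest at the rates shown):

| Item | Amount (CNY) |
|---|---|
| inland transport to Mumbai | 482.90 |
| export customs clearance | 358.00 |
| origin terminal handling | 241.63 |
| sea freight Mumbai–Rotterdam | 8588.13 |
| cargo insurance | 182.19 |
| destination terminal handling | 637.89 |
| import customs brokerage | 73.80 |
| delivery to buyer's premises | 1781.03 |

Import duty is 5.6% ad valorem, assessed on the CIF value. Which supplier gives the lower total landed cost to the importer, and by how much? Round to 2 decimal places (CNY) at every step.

Supplier A (CFR):
CIF value = CFR price + insurance = 11394.88 + 182.19 = 11577.07
Import duty = 11577.07 × 5.6% = 648.32
Buyer bears (A): 182.19 + 637.89 + 73.80 + 1781.03 = 2674.91
Landed cost (A) = invoice 11394.88 + 2674.91 + duty 648.32 = 14718.11
Supplier B (FOB):
CIF value = FOB price + freight + insurance = 2989.52 + 8588.13 + 182.19 = 11759.84
Import duty = 11759.84 × 5.6% = 658.55
Buyer bears (B): 8588.13 + 182.19 + 637.89 + 73.80 + 1781.03 = 11263.04
Landed cost (B) = invoice 2989.52 + 11263.04 + duty 658.55 = 14911.11
Difference = |14718.11 − 14911.11| = 193.00

Supplier A is cheaper by CNY 193.00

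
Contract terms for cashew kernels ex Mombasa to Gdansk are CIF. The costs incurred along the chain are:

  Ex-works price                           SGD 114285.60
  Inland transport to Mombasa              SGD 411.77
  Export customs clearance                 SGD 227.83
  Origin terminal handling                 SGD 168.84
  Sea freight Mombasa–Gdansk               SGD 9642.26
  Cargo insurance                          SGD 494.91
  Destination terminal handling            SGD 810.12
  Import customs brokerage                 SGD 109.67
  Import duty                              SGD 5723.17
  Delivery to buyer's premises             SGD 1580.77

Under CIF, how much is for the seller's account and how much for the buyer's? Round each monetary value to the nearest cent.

Seller: SGD 125231.21; buyer: SGD 8223.73

CIF: the seller pays costs through ocean freight and marine insurance to the destination port.
Seller's account: goods 114285.60 + inland to port 411.77 + export clearance 227.83 + origin terminal 168.84 + freight 9642.26 + insurance 494.91 = 125231.21
Buyer's account: destination terminal 810.12 + brokerage 109.67 + duty 5723.17 + delivery 1580.77 = 8223.73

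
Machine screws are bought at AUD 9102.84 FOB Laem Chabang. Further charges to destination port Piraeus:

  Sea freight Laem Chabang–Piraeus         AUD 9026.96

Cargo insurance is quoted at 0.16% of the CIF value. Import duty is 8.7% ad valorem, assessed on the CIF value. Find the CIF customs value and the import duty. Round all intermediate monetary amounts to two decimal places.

CIF value: AUD 18158.85; import duty: AUD 1579.82

Let C be the CIF value. C = FOB price + freight + 0.16% × C
C − 0.16% × C = 9102.84 + 9026.96
0.9984 × C = 18129.80
C = 18129.80 / 0.9984 = 18158.85
Insurance premium = 0.16% × 18158.85 = 29.05
Import duty = 18158.85 × 8.7% = 1579.82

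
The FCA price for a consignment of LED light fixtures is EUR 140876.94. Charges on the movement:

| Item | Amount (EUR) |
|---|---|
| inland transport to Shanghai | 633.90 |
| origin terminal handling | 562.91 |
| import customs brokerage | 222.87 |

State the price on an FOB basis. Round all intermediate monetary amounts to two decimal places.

Not relevant to the conversion: inland to port — on the seller under both FCA and FOB; already in the FCA price and stays in the FOB price. brokerage — on the buyer under both terms; not part of either seller's price.
From FCA to FOB, the seller additionally bears: origin terminal.
FOB price = 140876.94 + 562.91 = 141439.85

FOB price: EUR 141439.85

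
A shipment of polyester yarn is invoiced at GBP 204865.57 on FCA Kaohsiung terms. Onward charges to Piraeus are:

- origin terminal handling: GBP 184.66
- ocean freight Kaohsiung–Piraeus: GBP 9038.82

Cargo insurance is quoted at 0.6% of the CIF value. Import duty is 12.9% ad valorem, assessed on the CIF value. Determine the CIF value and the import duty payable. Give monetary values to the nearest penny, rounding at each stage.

Let C be the CIF value. C = FCA price + pre-shipment costs + freight + 0.6% × C
C − 0.6% × C = 204865.57 + 184.66 + 9038.82
0.994 × C = 214089.05
C = 214089.05 / 0.994 = 215381.34
Insurance premium = 0.6% × 215381.34 = 1292.29
Import duty = 215381.34 × 12.9% = 27784.19

CIF value: GBP 215381.34; import duty: GBP 27784.19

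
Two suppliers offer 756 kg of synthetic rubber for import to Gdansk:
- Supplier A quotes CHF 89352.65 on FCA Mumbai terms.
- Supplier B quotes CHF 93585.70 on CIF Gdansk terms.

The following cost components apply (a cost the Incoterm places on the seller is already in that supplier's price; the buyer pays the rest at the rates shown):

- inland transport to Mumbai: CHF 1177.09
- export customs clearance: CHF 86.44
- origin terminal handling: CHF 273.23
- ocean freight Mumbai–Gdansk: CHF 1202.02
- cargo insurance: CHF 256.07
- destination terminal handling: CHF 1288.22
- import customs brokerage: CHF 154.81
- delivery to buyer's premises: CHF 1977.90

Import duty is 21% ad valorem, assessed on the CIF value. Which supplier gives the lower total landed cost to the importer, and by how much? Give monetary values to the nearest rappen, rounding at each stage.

Supplier A (FCA):
CIF value = FCA price + origin terminal + freight + insurance = 89352.65 + 273.23 + 1202.02 + 256.07 = 91083.97
Import duty = 91083.97 × 21% = 19127.63
Buyer bears (A): 273.23 + 1202.02 + 256.07 + 1288.22 + 154.81 + 1977.90 = 5152.25
Landed cost (A) = invoice 89352.65 + 5152.25 + duty 19127.63 = 113632.53
Supplier B (CIF):
The CIF price already equals the CIF value: 93585.70
Import duty = 93585.70 × 21% = 19653.00
Buyer bears (B): 1288.22 + 154.81 + 1977.90 = 3420.93
Landed cost (B) = invoice 93585.70 + 3420.93 + duty 19653.00 = 116659.63
Difference = |113632.53 − 116659.63| = 3027.10

Supplier A is cheaper by CHF 3027.10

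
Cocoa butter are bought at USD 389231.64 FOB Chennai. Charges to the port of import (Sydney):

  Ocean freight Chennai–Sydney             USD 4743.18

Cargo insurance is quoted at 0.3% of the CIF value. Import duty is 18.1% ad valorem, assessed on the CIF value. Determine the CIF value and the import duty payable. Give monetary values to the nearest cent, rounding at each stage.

Let C be the CIF value. C = FOB price + freight + 0.3% × C
C − 0.3% × C = 389231.64 + 4743.18
0.997 × C = 393974.82
C = 393974.82 / 0.997 = 395160.30
Insurance premium = 0.3% × 395160.30 = 1185.48
Import duty = 395160.30 × 18.1% = 71524.01

CIF value: USD 395160.30; import duty: USD 71524.01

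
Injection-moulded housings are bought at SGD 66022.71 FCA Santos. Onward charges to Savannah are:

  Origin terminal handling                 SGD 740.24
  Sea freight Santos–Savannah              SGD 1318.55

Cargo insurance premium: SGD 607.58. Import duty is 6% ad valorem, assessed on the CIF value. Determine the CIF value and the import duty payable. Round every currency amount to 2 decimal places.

CIF value: SGD 68689.08; import duty: SGD 4121.34

CIF = FCA price + pre-shipment costs + freight + insurance
CIF = 66022.71 + 740.24 + 1318.55 + 607.58 = 68689.08
Import duty = 68689.08 × 6% = 4121.34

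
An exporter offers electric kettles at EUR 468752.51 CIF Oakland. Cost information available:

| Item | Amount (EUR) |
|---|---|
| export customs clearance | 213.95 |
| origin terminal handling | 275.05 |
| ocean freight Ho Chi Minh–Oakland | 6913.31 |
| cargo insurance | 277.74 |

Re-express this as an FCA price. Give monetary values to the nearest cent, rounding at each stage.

FCA price: EUR 461286.41

Not relevant to the conversion: export clearance — on the seller under both CIF and FCA; already in the CIF price and stays in the FCA price.
From CIF to FCA, the seller no longer bears: origin terminal, freight, insurance.
FCA price = 468752.51 − 275.05 − 6913.31 − 277.74 = 461286.41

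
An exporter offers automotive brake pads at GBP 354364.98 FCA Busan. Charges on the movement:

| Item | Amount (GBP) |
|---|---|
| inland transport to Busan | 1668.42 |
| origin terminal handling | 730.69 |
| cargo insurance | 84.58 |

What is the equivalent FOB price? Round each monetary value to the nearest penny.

Not relevant to the conversion: inland to port — on the seller under both FCA and FOB; already in the FCA price and stays in the FOB price. insurance — on the buyer under both terms; not part of either seller's price.
From FCA to FOB, the seller additionally bears: origin terminal.
FOB price = 354364.98 + 730.69 = 355095.67

FOB price: GBP 355095.67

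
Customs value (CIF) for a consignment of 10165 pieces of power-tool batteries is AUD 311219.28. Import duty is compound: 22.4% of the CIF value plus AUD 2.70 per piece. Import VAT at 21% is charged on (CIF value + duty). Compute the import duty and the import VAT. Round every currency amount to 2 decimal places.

Ad valorem component: 311219.28 × 22.4% = 69713.12
Specific component: 10165 × 2.70 = 27445.50
Import duty = 69713.12 + 27445.50 = 97158.62
VAT base = CIF + duty = 311219.28 + 97158.62 = 408377.90
Import VAT = 408377.90 × 21% = 85759.36

Import duty: AUD 97158.62; import VAT: AUD 85759.36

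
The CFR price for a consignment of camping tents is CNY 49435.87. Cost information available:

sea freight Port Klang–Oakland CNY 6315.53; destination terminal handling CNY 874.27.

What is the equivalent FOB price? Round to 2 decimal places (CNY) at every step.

FOB price: CNY 43120.34

Not relevant to the conversion: destination terminal — on the buyer under both terms; not part of either seller's price.
From CFR to FOB, the seller no longer bears: freight.
FOB price = 49435.87 − 6315.53 = 43120.34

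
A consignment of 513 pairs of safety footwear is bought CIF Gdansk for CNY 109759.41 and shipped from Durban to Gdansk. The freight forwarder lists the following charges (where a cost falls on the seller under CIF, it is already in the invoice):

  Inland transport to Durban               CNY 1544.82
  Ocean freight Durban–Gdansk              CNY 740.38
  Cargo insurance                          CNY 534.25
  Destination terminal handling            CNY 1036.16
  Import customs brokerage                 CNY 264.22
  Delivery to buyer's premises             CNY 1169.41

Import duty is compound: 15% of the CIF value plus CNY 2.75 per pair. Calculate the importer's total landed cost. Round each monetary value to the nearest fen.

CIF: the seller pays costs through ocean freight and marine insurance to the destination port.
Already in the invoice (seller's account under CIF): inland to port, freight, insurance — exclude.
The CIF price already equals the CIF value: 109759.41
Ad valorem component: 109759.41 × 15% = 16463.91
Specific component: 513 × 2.75 = 1410.75
Import duty = 16463.91 + 1410.75 = 17874.66
Buyer bears: destination terminal 1036.16 + brokerage 264.22 + delivery 1169.41 + duty 17874.66 = 20344.45
Landed cost = invoice 109759.41 + 20344.45 = 130103.86

Total landed cost: CNY 130103.86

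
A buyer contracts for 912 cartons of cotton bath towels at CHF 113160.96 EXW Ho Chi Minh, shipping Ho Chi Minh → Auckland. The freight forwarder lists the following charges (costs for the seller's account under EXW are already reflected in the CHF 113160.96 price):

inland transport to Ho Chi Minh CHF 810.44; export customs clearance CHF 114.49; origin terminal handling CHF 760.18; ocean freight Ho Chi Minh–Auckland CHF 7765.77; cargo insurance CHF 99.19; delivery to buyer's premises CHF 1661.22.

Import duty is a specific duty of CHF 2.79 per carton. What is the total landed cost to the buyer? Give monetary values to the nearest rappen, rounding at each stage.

Total landed cost: CHF 126916.73

EXW: the seller makes goods available at their premises; the buyer bears all onward costs.
CIF value = EXW price + inland to port + export clearance + origin terminal + freight + insurance = 113160.96 + 810.44 + 114.49 + 760.18 + 7765.77 + 99.19 = 122711.03
Import duty = 912 × 2.79 = 2544.48
Buyer bears: inland to port 810.44 + export clearance 114.49 + origin terminal 760.18 + freight 7765.77 + insurance 99.19 + delivery 1661.22 + duty 2544.48 = 13755.77
Landed cost = invoice 113160.96 + 13755.77 = 126916.73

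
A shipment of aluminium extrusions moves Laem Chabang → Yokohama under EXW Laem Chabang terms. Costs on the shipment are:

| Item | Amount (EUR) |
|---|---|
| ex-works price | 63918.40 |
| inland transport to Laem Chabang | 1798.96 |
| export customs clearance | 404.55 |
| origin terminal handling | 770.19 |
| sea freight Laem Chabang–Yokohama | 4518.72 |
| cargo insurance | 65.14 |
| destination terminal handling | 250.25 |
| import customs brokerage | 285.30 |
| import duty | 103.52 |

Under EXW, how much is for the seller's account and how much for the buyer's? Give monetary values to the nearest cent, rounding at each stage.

Seller: EUR 63918.40; buyer: EUR 8196.63

EXW: the seller makes goods available at their premises; the buyer bears all onward costs.
Seller's account: goods 63918.40 = 63918.40
Buyer's account: inland to port 1798.96 + export clearance 404.55 + origin terminal 770.19 + freight 4518.72 + insurance 65.14 + destination terminal 250.25 + brokerage 285.30 + duty 103.52 = 8196.63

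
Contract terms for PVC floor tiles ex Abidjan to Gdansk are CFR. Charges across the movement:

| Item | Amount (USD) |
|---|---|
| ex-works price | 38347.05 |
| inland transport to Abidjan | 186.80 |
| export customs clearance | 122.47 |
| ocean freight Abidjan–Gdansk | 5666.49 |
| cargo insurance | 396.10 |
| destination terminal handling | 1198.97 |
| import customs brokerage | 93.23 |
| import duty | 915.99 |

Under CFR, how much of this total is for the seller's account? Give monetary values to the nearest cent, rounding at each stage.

Seller's account: USD 44322.81

CFR: the seller pays costs through ocean freight to the destination port, but not insurance.
Seller's account: goods 38347.05 + inland to port 186.80 + export clearance 122.47 + freight 5666.49 = 44322.81
Buyer's account: insurance 396.10 + destination terminal 1198.97 + brokerage 93.23 + duty 915.99 = 2604.29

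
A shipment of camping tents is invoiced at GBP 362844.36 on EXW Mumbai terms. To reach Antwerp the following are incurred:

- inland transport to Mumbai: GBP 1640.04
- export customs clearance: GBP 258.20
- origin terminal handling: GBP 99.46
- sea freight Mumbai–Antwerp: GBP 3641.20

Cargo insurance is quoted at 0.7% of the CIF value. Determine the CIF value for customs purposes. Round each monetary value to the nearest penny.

CIF value: GBP 371080.83

Let C be the CIF value. C = EXW price + pre-shipment costs + freight + 0.7% × C
C − 0.7% × C = 362844.36 + 1640.04 + 258.20 + 99.46 + 3641.20
0.993 × C = 368483.26
C = 368483.26 / 0.993 = 371080.83
Insurance premium = 0.7% × 371080.83 = 2597.57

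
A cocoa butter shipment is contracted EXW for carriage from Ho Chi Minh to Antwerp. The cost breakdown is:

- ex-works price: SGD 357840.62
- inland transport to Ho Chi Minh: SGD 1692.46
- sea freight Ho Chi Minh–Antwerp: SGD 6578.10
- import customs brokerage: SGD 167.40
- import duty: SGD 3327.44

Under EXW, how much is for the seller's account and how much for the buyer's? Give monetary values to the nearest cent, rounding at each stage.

Seller: SGD 357840.62; buyer: SGD 11765.40

EXW: the seller makes goods available at their premises; the buyer bears all onward costs.
Seller's account: goods 357840.62 = 357840.62
Buyer's account: inland to port 1692.46 + freight 6578.10 + brokerage 167.40 + duty 3327.44 = 11765.40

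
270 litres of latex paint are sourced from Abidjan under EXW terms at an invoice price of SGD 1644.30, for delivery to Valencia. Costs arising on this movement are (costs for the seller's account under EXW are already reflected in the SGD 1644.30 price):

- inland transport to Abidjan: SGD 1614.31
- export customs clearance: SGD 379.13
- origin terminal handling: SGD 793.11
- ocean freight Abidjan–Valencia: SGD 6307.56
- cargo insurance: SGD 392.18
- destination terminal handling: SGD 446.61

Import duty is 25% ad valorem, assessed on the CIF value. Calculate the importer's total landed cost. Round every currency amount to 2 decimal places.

Total landed cost: SGD 14359.85

EXW: the seller makes goods available at their premises; the buyer bears all onward costs.
CIF value = EXW price + inland to port + export clearance + origin terminal + freight + insurance = 1644.30 + 1614.31 + 379.13 + 793.11 + 6307.56 + 392.18 = 11130.59
Import duty = 11130.59 × 25% = 2782.65
Buyer bears: inland to port 1614.31 + export clearance 379.13 + origin terminal 793.11 + freight 6307.56 + insurance 392.18 + destination terminal 446.61 + duty 2782.65 = 12715.55
Landed cost = invoice 1644.30 + 12715.55 = 14359.85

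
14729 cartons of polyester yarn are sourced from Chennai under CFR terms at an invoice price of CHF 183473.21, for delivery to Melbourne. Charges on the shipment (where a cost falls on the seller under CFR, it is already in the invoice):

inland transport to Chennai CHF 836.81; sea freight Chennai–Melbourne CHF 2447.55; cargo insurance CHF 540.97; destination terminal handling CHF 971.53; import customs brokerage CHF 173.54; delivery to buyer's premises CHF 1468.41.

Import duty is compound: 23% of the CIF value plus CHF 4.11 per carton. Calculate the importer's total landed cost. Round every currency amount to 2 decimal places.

Total landed cost: CHF 289487.11

CFR: the seller pays costs through ocean freight to the destination port, but not insurance.
Already in the invoice (seller's account under CFR): inland to port, freight — exclude.
CIF value = CFR price + insurance = 183473.21 + 540.97 = 184014.18
Ad valorem component: 184014.18 × 23% = 42323.26
Specific component: 14729 × 4.11 = 60536.19
Import duty = 42323.26 + 60536.19 = 102859.45
Buyer bears: insurance 540.97 + destination terminal 971.53 + brokerage 173.54 + delivery 1468.41 + duty 102859.45 = 106013.90
Landed cost = invoice 183473.21 + 106013.90 = 289487.11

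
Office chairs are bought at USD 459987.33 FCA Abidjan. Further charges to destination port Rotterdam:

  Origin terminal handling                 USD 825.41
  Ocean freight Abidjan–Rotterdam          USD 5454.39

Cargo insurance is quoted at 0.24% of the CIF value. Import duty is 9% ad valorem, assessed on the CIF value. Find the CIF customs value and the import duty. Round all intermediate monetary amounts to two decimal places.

Let C be the CIF value. C = FCA price + pre-shipment costs + freight + 0.24% × C
C − 0.24% × C = 459987.33 + 825.41 + 5454.39
0.9976 × C = 466267.13
C = 466267.13 / 0.9976 = 467388.86
Insurance premium = 0.24% × 467388.86 = 1121.73
Import duty = 467388.86 × 9% = 42065.00

CIF value: USD 467388.86; import duty: USD 42065.00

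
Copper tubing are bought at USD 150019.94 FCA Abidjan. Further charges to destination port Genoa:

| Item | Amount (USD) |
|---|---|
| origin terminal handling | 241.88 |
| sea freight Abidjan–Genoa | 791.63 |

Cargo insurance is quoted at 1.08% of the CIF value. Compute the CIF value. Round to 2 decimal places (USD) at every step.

CIF value: USD 152702.64

Let C be the CIF value. C = FCA price + pre-shipment costs + freight + 1.08% × C
C − 1.08% × C = 150019.94 + 241.88 + 791.63
0.9892 × C = 151053.45
C = 151053.45 / 0.9892 = 152702.64
Insurance premium = 1.08% × 152702.64 = 1649.19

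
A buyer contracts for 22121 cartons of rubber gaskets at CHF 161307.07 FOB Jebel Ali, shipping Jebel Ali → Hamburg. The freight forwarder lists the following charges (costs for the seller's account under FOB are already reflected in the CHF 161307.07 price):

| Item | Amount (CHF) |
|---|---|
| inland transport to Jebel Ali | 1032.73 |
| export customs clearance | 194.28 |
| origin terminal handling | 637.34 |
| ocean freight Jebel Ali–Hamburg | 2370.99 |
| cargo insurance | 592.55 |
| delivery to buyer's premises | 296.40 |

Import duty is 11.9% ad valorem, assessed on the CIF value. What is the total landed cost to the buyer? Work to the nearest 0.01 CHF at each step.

Total landed cost: CHF 184115.21

FOB: the seller bears costs until goods are on board at the origin port; the buyer bears freight, insurance and all costs thereafter.
Already in the invoice (seller's account under FOB): inland to port, export clearance, origin terminal — exclude.
CIF value = FOB price + freight + insurance = 161307.07 + 2370.99 + 592.55 = 164270.61
Import duty = 164270.61 × 11.9% = 19548.20
Buyer bears: freight 2370.99 + insurance 592.55 + delivery 296.40 + duty 19548.20 = 22808.14
Landed cost = invoice 161307.07 + 22808.14 = 184115.21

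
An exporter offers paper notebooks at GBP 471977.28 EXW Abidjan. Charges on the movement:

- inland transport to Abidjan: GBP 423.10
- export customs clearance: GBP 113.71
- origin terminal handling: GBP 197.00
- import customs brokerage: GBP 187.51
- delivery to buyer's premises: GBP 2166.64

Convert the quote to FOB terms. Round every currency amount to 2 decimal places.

FOB price: GBP 472711.09

Not relevant to the conversion: delivery, brokerage — on the buyer under both terms; not part of either seller's price.
From EXW to FOB, the seller additionally bears: inland to port, export clearance, origin terminal.
FOB price = 471977.28 + 423.10 + 113.71 + 197.00 = 472711.09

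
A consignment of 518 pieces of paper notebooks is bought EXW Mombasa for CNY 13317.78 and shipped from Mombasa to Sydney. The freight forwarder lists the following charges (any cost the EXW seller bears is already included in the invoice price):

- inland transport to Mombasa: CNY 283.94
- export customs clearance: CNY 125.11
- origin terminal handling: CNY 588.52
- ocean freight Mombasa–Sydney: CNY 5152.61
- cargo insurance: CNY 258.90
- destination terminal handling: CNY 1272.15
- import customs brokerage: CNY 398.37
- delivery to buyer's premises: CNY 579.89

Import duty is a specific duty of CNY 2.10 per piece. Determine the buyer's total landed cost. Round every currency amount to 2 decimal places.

Total landed cost: CNY 23065.07

EXW: the seller makes goods available at their premises; the buyer bears all onward costs.
CIF value = EXW price + inland to port + export clearance + origin terminal + freight + insurance = 13317.78 + 283.94 + 125.11 + 588.52 + 5152.61 + 258.90 = 19726.86
Import duty = 518 × 2.10 = 1087.80
Buyer bears: inland to port 283.94 + export clearance 125.11 + origin terminal 588.52 + freight 5152.61 + insurance 258.90 + destination terminal 1272.15 + brokerage 398.37 + delivery 579.89 + duty 1087.80 = 9747.29
Landed cost = invoice 13317.78 + 9747.29 = 23065.07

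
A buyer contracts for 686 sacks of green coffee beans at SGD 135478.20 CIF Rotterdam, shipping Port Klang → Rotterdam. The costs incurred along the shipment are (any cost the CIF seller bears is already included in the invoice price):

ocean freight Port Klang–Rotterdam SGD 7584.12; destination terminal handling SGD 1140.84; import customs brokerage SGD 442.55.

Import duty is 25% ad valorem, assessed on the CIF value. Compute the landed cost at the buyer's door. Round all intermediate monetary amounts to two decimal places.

CIF: the seller pays costs through ocean freight and marine insurance to the destination port.
Already in the invoice (seller's account under CIF): freight — exclude.
The CIF price already equals the CIF value: 135478.20
Import duty = 135478.20 × 25% = 33869.55
Buyer bears: destination terminal 1140.84 + brokerage 442.55 + duty 33869.55 = 35452.94
Landed cost = invoice 135478.20 + 35452.94 = 170931.14

Total landed cost: SGD 170931.14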